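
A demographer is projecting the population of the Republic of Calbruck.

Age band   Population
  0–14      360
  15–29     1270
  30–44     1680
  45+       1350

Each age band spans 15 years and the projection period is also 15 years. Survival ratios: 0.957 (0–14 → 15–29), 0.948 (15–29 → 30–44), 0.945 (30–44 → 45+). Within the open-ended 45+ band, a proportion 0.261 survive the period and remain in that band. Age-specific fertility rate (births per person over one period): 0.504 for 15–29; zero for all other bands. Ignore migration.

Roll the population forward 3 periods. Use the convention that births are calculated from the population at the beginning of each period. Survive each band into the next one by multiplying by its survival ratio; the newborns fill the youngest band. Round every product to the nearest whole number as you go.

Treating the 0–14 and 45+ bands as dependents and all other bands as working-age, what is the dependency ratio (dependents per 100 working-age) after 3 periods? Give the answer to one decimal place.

Numbering the groups 1..4 from youngest to oldest:
[period 1]
Births: 1270 * 0.504 = 640
Group 2: 360 * 0.957 = 345
Group 3: 1270 * 0.948 = 1204
Group 4: 1680 * 0.945 + 1350 * 0.261 = 1588 + 352 = 1940
End of period: [640, 345, 1204, 1940]
[period 2]
Births: 345 * 0.504 = 174
Group 2: 640 * 0.957 = 612
Group 3: 345 * 0.948 = 327
Group 4: 1204 * 0.945 + 1940 * 0.261 = 1138 + 506 = 1644
End of period: [174, 612, 327, 1644]
[period 3]
Births: 612 * 0.504 = 308
Group 2: 174 * 0.957 = 167
Group 3: 612 * 0.948 = 580
Group 4: 327 * 0.945 + 1644 * 0.261 = 309 + 429 = 738
End of period: [308, 167, 580, 738]
Dependents (band 0–14 + band 45+) = 308 + 738 = 1046; working-age = 747; ratio = 1046/747 × 100 = 140.0

140.0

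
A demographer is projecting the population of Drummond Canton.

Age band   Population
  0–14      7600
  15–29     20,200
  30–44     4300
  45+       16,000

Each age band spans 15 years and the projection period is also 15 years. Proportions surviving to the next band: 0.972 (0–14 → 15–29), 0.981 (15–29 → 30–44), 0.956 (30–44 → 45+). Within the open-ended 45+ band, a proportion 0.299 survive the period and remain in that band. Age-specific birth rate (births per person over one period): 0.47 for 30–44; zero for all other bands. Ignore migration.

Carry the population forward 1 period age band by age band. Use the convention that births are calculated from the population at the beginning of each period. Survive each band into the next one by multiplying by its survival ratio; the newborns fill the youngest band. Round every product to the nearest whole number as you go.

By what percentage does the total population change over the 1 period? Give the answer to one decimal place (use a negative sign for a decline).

Let group 1 be 0–14 through group 4 = 45+.
Period 1.
Births: 4300 * 0.47 = 2021
Group 2: 7600 * 0.972 = 7387
Group 3: 20200 * 0.981 = 19816
Group 4: 4300 * 0.956 + 16000 * 0.299 = 4111 + 4784 = 8895
End of period: [2021, 7387, 19816, 8895]
Total: 48100 → 38119; change = -9981; percentage change = -20.8%

-20.8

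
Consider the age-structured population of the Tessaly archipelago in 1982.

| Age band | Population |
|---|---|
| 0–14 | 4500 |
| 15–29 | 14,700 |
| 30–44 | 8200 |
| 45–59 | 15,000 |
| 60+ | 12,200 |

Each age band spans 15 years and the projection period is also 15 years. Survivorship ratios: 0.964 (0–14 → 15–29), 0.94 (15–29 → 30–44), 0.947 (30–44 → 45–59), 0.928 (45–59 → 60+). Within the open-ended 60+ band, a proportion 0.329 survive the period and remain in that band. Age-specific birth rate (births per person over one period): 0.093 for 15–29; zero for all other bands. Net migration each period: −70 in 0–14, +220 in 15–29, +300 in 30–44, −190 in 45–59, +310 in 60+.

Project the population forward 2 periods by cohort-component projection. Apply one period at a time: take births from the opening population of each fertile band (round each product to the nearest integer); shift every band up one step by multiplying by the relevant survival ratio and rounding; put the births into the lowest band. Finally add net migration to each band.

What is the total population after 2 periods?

32931

[period 1]
Births: 14700 × 0.093 = 1367
15–29: 4500 × 0.964 = 4338
30–44: 14700 × 0.94 = 13818
45–59: 8200 × 0.947 = 7765
60+: 15000 × 0.928 + 12200 × 0.329 = 13920 + 4014 = 17934
Net migration: 0–14 − 70 → 1297; 15–29 + 220 → 4558; 30–44 + 300 → 14118; 45–59 − 190 → 7575; 60+ + 310 → 18244
Giving 1297 / 4558 / 14118 / 7575 / 18244.
[period 2]
Births: 4558 × 0.093 = 424
15–29: 1297 × 0.964 = 1250
30–44: 4558 × 0.94 = 4285
45–59: 14118 × 0.947 = 13370
60+: 7575 × 0.928 + 18244 × 0.329 = 7030 + 6002 = 13032
Net migration: 0–14 − 70 → 354; 15–29 + 220 → 1470; 30–44 + 300 → 4585; 45–59 − 190 → 13180; 60+ + 310 → 13342
Giving 354 / 1470 / 4585 / 13180 / 13342.
Total after period 2: 354 + 1470 + 4585 + 13180 + 13342 = 32931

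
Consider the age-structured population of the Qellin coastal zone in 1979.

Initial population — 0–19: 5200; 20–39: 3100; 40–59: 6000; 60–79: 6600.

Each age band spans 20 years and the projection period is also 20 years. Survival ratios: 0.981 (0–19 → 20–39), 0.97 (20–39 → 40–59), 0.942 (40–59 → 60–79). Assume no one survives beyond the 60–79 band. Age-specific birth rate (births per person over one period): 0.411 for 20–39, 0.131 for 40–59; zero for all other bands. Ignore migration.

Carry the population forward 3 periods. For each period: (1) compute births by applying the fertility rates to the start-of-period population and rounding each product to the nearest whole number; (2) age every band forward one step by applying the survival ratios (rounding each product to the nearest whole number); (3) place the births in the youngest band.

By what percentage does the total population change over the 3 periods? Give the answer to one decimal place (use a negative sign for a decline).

Call the groups 1 to 4, youngest first.
Period 1.
Births: 3100 × 0.411 = 1274  |  6000 × 0.131 = 786 → total 2060
Group 2: 5200 × 0.981 = 5101
Group 3: 3100 × 0.97 = 3007
Group 4: 6000 × 0.942 = 5652
Giving 2060 / 5101 / 3007 / 5652.
Period 2.
Births: 5101 × 0.411 = 2097  |  3007 × 0.131 = 394 → total 2491
Group 2: 2060 × 0.981 = 2021
Group 3: 5101 × 0.97 = 4948
Group 4: 3007 × 0.942 = 2833
Giving 2491 / 2021 / 4948 / 2833.
Period 3.
Births: 2021 × 0.411 = 831  |  4948 × 0.131 = 648 → total 1479
Group 2: 2491 × 0.981 = 2444
Group 3: 2021 × 0.97 = 1960
Group 4: 4948 × 0.942 = 4661
Giving 1479 / 2444 / 1960 / 4661.
Total: 20900 → 10544; change = -10356; percentage change = -49.6%

-49.6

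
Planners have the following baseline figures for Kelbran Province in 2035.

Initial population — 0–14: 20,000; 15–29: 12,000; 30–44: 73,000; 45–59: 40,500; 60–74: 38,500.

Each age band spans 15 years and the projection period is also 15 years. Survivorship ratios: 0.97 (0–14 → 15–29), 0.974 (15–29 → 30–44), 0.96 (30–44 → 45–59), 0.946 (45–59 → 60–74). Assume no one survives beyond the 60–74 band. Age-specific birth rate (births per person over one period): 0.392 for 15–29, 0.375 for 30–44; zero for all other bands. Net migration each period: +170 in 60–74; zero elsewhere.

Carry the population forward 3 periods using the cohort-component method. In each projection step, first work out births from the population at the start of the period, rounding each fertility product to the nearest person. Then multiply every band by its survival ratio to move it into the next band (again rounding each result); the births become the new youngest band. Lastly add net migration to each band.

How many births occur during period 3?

19284

Period 1:
Births: 12000 × 0.392 = 4704, 73000 × 0.375 = 27375 → total 32079
15–29: 20000 × 0.97 = 19400
30–44: 12000 × 0.974 = 11688
45–59: 73000 × 0.96 = 70080
60–74: 40500 × 0.946 = 38313
Net migration: 60–74 + 170 → 38483
End of period: [32079, 19400, 11688, 70080, 38483]
Period 2:
Births: 19400 × 0.392 = 7605, 11688 × 0.375 = 4383 → total 11988
15–29: 32079 × 0.97 = 31117
30–44: 19400 × 0.974 = 18896
45–59: 11688 × 0.96 = 11220
60–74: 70080 × 0.946 = 66296
Net migration: 60–74 + 170 → 66466
End of period: [11988, 31117, 18896, 11220, 66466]
Period 3:
Births: 31117 × 0.392 = 12198, 18896 × 0.375 = 7086 → total 19284
15–29: 11988 × 0.97 = 11628
30–44: 31117 × 0.974 = 30308
45–59: 18896 × 0.96 = 18140
60–74: 11220 × 0.946 = 10614
Net migration: 60–74 + 170 → 10784
End of period: [19284, 11628, 30308, 18140, 10784]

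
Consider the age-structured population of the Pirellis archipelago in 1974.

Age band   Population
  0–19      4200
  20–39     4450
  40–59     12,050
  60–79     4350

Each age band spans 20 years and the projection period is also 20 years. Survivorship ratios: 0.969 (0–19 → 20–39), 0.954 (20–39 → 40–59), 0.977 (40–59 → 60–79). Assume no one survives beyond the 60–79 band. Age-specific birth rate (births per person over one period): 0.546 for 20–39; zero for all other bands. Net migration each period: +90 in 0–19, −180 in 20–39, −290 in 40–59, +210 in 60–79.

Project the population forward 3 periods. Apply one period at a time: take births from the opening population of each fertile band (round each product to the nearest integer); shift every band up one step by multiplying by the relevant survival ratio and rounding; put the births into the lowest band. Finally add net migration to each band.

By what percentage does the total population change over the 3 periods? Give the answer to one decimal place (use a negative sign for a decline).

Period 1.
Births: 4450 × 0.546 = 2430
20–39: 4200 × 0.969 = 4070
40–59: 4450 × 0.954 = 4245
60–79: 12050 × 0.977 = 11773
Net migration: 0–19 + 90 → 2520; 20–39 − 180 → 3890; 40–59 − 290 → 3955; 60–79 + 210 → 11983
Giving 2520 / 3890 / 3955 / 11983.
Period 2.
Births: 3890 × 0.546 = 2124
20–39: 2520 × 0.969 = 2442
40–59: 3890 × 0.954 = 3711
60–79: 3955 × 0.977 = 3864
Net migration: 0–19 + 90 → 2214; 20–39 − 180 → 2262; 40–59 − 290 → 3421; 60–79 + 210 → 4074
Giving 2214 / 2262 / 3421 / 4074.
Period 3.
Births: 2262 × 0.546 = 1235
20–39: 2214 × 0.969 = 2145
40–59: 2262 × 0.954 = 2158
60–79: 3421 × 0.977 = 3342
Net migration: 0–19 + 90 → 1325; 20–39 − 180 → 1965; 40–59 − 290 → 1868; 60–79 + 210 → 3552
Giving 1325 / 1965 / 1868 / 3552.
Total: 25050 → 8710; change = -16340; percentage change = -65.2%

-65.2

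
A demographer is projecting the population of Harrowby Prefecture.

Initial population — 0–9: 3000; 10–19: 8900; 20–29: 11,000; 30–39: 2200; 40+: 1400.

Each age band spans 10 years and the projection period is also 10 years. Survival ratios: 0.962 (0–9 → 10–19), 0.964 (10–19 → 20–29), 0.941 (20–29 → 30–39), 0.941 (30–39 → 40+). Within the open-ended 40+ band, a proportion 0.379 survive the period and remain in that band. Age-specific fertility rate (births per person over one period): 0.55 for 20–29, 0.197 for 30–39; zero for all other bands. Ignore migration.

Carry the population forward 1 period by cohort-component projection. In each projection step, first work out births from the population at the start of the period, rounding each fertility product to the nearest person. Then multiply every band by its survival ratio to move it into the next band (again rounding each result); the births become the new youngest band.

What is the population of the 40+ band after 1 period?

Period 1:
Births: 11000 × 0.55 = 6050 ; 2200 × 0.197 = 433 ⇒ total 6483
10–19: 3000 × 0.962 = 2886
20–29: 8900 × 0.964 = 8580
30–39: 11000 × 0.941 = 10351
40+: 2200 × 0.941 + 1400 × 0.379 = 2070 + 531 = 2601
End of period: [6483, 2886, 8580, 10351, 2601]

2601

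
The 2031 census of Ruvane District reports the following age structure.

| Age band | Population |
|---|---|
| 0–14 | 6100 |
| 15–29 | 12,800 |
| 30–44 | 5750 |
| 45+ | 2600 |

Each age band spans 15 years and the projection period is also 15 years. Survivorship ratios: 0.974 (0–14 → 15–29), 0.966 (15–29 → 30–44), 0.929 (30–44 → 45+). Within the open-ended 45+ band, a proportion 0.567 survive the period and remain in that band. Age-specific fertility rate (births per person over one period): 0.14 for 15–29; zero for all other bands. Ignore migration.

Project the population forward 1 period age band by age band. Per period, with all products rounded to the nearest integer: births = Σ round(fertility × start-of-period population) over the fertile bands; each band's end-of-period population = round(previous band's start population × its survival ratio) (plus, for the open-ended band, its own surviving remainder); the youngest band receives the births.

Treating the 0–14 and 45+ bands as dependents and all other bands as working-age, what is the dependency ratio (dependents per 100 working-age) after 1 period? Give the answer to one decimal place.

47.0

Call the groups 1 to 4, youngest first.
[period 1]
Births: 12800 × 0.14 = 1792
Group 2: 6100 × 0.974 = 5941
Group 3: 12800 × 0.966 = 12365
Group 4: 5750 × 0.929 + 2600 × 0.567 = 5342 + 1474 = 6816
Giving 1792 / 5941 / 12365 / 6816.
Dependents (band 0–14 + band 45+) = 1792 + 6816 = 8608; working-age = 18306; ratio = 8608/18306 × 100 = 47.0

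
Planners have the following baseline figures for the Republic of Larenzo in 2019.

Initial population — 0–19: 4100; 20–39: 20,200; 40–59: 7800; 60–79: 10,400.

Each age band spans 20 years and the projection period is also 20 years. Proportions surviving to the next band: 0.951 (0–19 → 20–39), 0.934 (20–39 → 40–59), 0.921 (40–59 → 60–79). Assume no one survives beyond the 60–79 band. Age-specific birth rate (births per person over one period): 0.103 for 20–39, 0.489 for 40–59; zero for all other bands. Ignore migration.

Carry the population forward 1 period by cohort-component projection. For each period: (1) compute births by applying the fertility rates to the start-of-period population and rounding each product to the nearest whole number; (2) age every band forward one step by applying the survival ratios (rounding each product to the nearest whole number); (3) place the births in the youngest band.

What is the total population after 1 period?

35845

Let group 1 be 0–19 through group 4 = 60–79.
Period 1.
Births: 20200 × 0.103 = 2081, 7800 × 0.489 = 3814 — total 5895
Group 2: 4100 × 0.951 = 3899
Group 3: 20200 × 0.934 = 18867
Group 4: 7800 × 0.921 = 7184
Population now: 0–19=5895, 20–39=3899, 40–59=18867, 60–79=7184
Total after period 1: 5895 + 3899 + 18867 + 7184 = 35845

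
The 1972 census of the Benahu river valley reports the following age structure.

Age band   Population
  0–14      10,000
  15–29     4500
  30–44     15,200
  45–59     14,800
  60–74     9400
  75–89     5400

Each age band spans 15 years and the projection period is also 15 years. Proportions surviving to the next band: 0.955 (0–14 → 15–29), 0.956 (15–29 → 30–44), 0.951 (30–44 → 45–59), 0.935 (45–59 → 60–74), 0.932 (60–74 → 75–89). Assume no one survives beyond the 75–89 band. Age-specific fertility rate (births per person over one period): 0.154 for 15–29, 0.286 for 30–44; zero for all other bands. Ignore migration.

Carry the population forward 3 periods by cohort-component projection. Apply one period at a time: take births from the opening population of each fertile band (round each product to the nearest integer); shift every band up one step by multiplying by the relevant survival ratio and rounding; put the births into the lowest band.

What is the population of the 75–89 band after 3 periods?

12596

Call the bands 1 to 6, youngest first.
After projecting period 1:
Births: 4500 * 0.154 = 693 ; 15200 * 0.286 = 4347 → total 5040
Band 2: 10000 * 0.955 = 9550
Band 3: 4500 * 0.956 = 4302
Band 4: 15200 * 0.951 = 14455
Band 5: 14800 * 0.935 = 13838
Band 6: 9400 * 0.932 = 8761
End of period: [5040, 9550, 4302, 14455, 13838, 8761]
After projecting period 2:
Births: 9550 * 0.154 = 1471 ; 4302 * 0.286 = 1230 → total 2701
Band 2: 5040 * 0.955 = 4813
Band 3: 9550 * 0.956 = 9130
Band 4: 4302 * 0.951 = 4091
Band 5: 14455 * 0.935 = 13515
Band 6: 13838 * 0.932 = 12897
End of period: [2701, 4813, 9130, 4091, 13515, 12897]
After projecting period 3:
Births: 4813 * 0.154 = 741 ; 9130 * 0.286 = 2611 → total 3352
Band 2: 2701 * 0.955 = 2579
Band 3: 4813 * 0.956 = 4601
Band 4: 9130 * 0.951 = 8683
Band 5: 4091 * 0.935 = 3825
Band 6: 13515 * 0.932 = 12596
End of period: [3352, 2579, 4601, 8683, 3825, 12596]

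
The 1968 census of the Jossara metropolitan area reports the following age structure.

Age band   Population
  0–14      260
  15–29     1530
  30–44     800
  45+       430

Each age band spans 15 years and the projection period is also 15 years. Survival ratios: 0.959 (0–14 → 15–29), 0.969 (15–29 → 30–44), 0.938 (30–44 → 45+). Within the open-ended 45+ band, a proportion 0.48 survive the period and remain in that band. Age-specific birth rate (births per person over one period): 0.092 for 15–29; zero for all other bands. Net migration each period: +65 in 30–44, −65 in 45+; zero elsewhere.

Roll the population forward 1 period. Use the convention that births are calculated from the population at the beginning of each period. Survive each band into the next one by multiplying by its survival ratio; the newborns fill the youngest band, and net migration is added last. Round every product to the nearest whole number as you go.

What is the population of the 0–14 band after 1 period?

141

— Period 1 —
Births: 1530 × 0.092 = 141
15–29: 260 × 0.959 = 249
30–44: 1530 × 0.969 = 1483
45+: 800 × 0.938 + 430 × 0.48 = 750 + 206 = 956
Net migration: 30–44 + 65 → 1548; 45+ − 65 → 891
Giving 141 / 249 / 1548 / 891.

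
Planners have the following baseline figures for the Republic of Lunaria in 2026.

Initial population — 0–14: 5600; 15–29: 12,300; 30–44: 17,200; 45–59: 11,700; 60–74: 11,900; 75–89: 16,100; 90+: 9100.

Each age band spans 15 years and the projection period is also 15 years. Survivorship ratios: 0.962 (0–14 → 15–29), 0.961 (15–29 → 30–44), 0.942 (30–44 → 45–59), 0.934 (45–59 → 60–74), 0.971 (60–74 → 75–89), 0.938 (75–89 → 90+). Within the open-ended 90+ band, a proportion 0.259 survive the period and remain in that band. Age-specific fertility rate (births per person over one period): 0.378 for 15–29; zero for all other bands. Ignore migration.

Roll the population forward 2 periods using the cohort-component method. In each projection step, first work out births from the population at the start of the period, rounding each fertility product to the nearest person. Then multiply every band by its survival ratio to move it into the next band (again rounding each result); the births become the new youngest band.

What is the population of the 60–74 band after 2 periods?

15133

Let group 1 be 0–14 through group 7 = 90+.
Period 1:
Births: 12300 × 0.378 = 4649
Group 2: 5600 × 0.962 = 5387
Group 3: 12300 × 0.961 = 11820
Group 4: 17200 × 0.942 = 16202
Group 5: 11700 × 0.934 = 10928
Group 6: 11900 × 0.971 = 11555
Group 7: 16100 × 0.938 + 9100 × 0.259 = 15102 + 2357 = 17459
End of period: [4649, 5387, 11820, 16202, 10928, 11555, 17459]
Period 2:
Births: 5387 × 0.378 = 2036
Group 2: 4649 × 0.962 = 4472
Group 3: 5387 × 0.961 = 5177
Group 4: 11820 × 0.942 = 11134
Group 5: 16202 × 0.934 = 15133
Group 6: 10928 × 0.971 = 10611
Group 7: 11555 × 0.938 + 17459 × 0.259 = 10839 + 4522 = 15361
End of period: [2036, 4472, 5177, 11134, 15133, 10611, 15361]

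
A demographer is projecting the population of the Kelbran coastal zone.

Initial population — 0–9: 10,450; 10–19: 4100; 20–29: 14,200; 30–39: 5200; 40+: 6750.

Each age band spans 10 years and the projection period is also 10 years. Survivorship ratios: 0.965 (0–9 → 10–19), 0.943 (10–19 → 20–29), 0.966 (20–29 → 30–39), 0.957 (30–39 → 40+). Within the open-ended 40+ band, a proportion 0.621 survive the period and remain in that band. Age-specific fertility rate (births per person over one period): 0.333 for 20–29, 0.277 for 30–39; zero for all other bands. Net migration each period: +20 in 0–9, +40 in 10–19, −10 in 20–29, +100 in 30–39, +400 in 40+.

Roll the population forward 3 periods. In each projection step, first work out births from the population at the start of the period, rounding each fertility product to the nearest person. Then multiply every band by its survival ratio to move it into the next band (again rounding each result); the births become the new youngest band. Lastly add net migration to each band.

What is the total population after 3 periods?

Call the groups 1 to 5, youngest first.
[period 1]
Births: 14200 × 0.333 = 4729 ; 5200 × 0.277 = 1440 ⇒ total 6169
Group 2: 10450 × 0.965 = 10084
Group 3: 4100 × 0.943 = 3866
Group 4: 14200 × 0.966 = 13717
Group 5: 5200 × 0.957 + 6750 × 0.621 = 4976 + 4192 = 9168
Net migration: Group 1 + 20 → 6189; Group 2 + 40 → 10124; Group 3 − 10 → 3856; Group 4 + 100 → 13817; Group 5 + 400 → 9568
Population now: 0–9=6189, 10–19=10124, 20–29=3856, 30–39=13817, 40+=9568
[period 2]
Births: 3856 × 0.333 = 1284 ; 13817 × 0.277 = 3827 ⇒ total 5111
Group 2: 6189 × 0.965 = 5972
Group 3: 10124 × 0.943 = 9547
Group 4: 3856 × 0.966 = 3725
Group 5: 13817 × 0.957 + 9568 × 0.621 = 13223 + 5942 = 19165
Net migration: Group 1 + 20 → 5131; Group 2 + 40 → 6012; Group 3 − 10 → 9537; Group 4 + 100 → 3825; Group 5 + 400 → 19565
Population now: 0–9=5131, 10–19=6012, 20–29=9537, 30–39=3825, 40+=19565
[period 3]
Births: 9537 × 0.333 = 3176 ; 3825 × 0.277 = 1060 ⇒ total 4236
Group 2: 5131 × 0.965 = 4951
Group 3: 6012 × 0.943 = 5669
Group 4: 9537 × 0.966 = 9213
Group 5: 3825 × 0.957 + 19565 × 0.621 = 3661 + 12150 = 15811
Net migration: Group 1 + 20 → 4256; Group 2 + 40 → 4991; Group 3 − 10 → 5659; Group 4 + 100 → 9313; Group 5 + 400 → 16211
Population now: 0–9=4256, 10–19=4991, 20–29=5659, 30–39=9313, 40+=16211
Total after period 3: 4256 + 4991 + 5659 + 9313 + 16211 = 40430

40430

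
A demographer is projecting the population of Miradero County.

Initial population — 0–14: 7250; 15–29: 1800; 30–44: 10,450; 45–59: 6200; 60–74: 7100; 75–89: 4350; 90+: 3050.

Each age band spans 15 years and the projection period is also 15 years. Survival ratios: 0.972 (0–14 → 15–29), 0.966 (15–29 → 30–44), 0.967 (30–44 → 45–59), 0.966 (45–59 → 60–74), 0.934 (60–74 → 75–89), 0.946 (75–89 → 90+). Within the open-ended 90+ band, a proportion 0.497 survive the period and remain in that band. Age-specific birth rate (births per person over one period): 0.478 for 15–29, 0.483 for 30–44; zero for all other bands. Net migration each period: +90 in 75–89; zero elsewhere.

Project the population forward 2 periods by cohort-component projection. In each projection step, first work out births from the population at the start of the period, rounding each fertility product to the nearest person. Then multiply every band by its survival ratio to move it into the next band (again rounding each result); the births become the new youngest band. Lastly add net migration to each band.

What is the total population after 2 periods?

[period 1]
Births: 1800 * 0.478 = 860, 10450 * 0.483 = 5047 — total 5907
15–29: 7250 * 0.972 = 7047
30–44: 1800 * 0.966 = 1739
45–59: 10450 * 0.967 = 10105
60–74: 6200 * 0.966 = 5989
75–89: 7100 * 0.934 = 6631
90+: 4350 * 0.946 + 3050 * 0.497 = 4115 + 1516 = 5631
Net migration: 75–89 + 90 → 6721
Giving 5907 / 7047 / 1739 / 10105 / 5989 / 6721 / 5631.
[period 2]
Births: 7047 * 0.478 = 3368, 1739 * 0.483 = 840 — total 4208
15–29: 5907 * 0.972 = 5742
30–44: 7047 * 0.966 = 6807
45–59: 1739 * 0.967 = 1682
60–74: 10105 * 0.966 = 9761
75–89: 5989 * 0.934 = 5594
90+: 6721 * 0.946 + 5631 * 0.497 = 6358 + 2799 = 9157
Net migration: 75–89 + 90 → 5684
Giving 4208 / 5742 / 6807 / 1682 / 9761 / 5684 / 9157.
Total after period 2: 4208 + 5742 + 6807 + 1682 + 9761 + 5684 + 9157 = 43041

43041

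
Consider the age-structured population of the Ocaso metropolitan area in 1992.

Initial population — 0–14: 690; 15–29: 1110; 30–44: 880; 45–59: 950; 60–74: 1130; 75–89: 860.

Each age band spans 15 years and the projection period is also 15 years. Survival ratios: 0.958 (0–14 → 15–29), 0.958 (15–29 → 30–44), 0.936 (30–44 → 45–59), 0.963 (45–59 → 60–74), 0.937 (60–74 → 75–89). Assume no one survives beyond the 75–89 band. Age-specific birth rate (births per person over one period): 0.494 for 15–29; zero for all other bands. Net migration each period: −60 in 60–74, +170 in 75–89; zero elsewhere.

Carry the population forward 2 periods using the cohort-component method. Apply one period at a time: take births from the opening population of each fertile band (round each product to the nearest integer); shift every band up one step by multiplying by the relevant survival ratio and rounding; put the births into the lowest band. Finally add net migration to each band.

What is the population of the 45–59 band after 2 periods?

(Bands numbered youngest = 1 to oldest = 6.)
After projecting period 1:
Births: 1110 × 0.494 = 548
Band 2: 690 × 0.958 = 661
Band 3: 1110 × 0.958 = 1063
Band 4: 880 × 0.936 = 824
Band 5: 950 × 0.963 = 915
Band 6: 1130 × 0.937 = 1059
Net migration: Band 5 − 60 → 855; Band 6 + 170 → 1229
→ [548, 661, 1063, 824, 855, 1229]
After projecting period 2:
Births: 661 × 0.494 = 327
Band 2: 548 × 0.958 = 525
Band 3: 661 × 0.958 = 633
Band 4: 1063 × 0.936 = 995
Band 5: 824 × 0.963 = 794
Band 6: 855 × 0.937 = 801
Net migration: Band 5 − 60 → 734; Band 6 + 170 → 971
→ [327, 525, 633, 995, 734, 971]

995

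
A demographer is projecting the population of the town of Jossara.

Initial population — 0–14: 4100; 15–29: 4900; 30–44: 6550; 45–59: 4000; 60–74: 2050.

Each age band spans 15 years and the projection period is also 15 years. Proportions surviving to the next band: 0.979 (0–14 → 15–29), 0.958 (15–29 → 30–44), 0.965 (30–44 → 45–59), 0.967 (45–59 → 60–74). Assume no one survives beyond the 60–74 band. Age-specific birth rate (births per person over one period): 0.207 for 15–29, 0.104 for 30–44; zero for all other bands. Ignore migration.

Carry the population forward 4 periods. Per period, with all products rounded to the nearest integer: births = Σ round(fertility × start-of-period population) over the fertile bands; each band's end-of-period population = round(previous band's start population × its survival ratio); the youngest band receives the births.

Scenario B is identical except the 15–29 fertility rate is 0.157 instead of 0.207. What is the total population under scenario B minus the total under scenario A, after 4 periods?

-645

[period 1]
Births: 4900 × 0.207 = 1014, 6550 × 0.104 = 681 → 1695
15–29: 4100 × 0.979 = 4014
30–44: 4900 × 0.958 = 4694
45–59: 6550 × 0.965 = 6321
60–74: 4000 × 0.967 = 3868
→ [1695, 4014, 4694, 6321, 3868]
[period 2]
Births: 4014 × 0.207 = 831, 4694 × 0.104 = 488 → 1319
15–29: 1695 × 0.979 = 1659
30–44: 4014 × 0.958 = 3845
45–59: 4694 × 0.965 = 4530
60–74: 6321 × 0.967 = 6112
→ [1319, 1659, 3845, 4530, 6112]
[period 3]
Births: 1659 × 0.207 = 343, 3845 × 0.104 = 400 → 743
15–29: 1319 × 0.979 = 1291
30–44: 1659 × 0.958 = 1589
45–59: 3845 × 0.965 = 3710
60–74: 4530 × 0.967 = 4381
→ [743, 1291, 1589, 3710, 4381]
[period 4]
Births: 1291 × 0.207 = 267, 1589 × 0.104 = 165 → 432
15–29: 743 × 0.979 = 727
30–44: 1291 × 0.958 = 1237
45–59: 1589 × 0.965 = 1533
60–74: 3710 × 0.967 = 3588
→ [432, 727, 1237, 1533, 3588]
Scenario A total after 4 periods: 7517
Scenario B projection —
[period 1]
Births: 4900 × 0.157 = 769, 6550 × 0.104 = 681 → 1450
15–29: 4100 × 0.979 = 4014
30–44: 4900 × 0.958 = 4694
45–59: 6550 × 0.965 = 6321
60–74: 4000 × 0.967 = 3868
→ [1450, 4014, 4694, 6321, 3868]
[period 2]
Births: 4014 × 0.157 = 630, 4694 × 0.104 = 488 → 1118
15–29: 1450 × 0.979 = 1420
30–44: 4014 × 0.958 = 3845
45–59: 4694 × 0.965 = 4530
60–74: 6321 × 0.967 = 6112
→ [1118, 1420, 3845, 4530, 6112]
[period 3]
Births: 1420 × 0.157 = 223, 3845 × 0.104 = 400 → 623
15–29: 1118 × 0.979 = 1095
30–44: 1420 × 0.958 = 1360
45–59: 3845 × 0.965 = 3710
60–74: 4530 × 0.967 = 4381
→ [623, 1095, 1360, 3710, 4381]
[period 4]
Births: 1095 × 0.157 = 172, 1360 × 0.104 = 141 → 313
15–29: 623 × 0.979 = 610
30–44: 1095 × 0.958 = 1049
45–59: 1360 × 0.965 = 1312
60–74: 3710 × 0.967 = 3588
→ [313, 610, 1049, 1312, 3588]
Scenario B total after 4 periods: 6872
Difference B − A = 6872 − 7517 = -645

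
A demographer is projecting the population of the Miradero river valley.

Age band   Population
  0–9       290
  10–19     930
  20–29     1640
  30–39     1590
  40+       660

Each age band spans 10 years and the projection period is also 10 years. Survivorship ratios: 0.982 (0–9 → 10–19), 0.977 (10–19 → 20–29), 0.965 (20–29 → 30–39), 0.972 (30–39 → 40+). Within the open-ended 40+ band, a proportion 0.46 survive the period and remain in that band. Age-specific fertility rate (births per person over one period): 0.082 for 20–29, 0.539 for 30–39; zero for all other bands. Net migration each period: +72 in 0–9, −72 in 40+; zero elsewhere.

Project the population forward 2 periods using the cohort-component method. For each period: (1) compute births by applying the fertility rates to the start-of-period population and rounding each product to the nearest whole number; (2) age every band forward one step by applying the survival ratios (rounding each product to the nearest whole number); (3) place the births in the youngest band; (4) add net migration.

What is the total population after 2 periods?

5483

— Period 1 —
Births: 1640 × 0.082 = 134 ; 1590 × 0.539 = 857 → 991
10–19: 290 × 0.982 = 285
20–29: 930 × 0.977 = 909
30–39: 1640 × 0.965 = 1583
40+: 1590 × 0.972 + 660 × 0.46 = 1545 + 304 = 1849
Net migration: 0–9 + 72 → 1063; 40+ − 72 → 1777
Population now: 0–9=1063, 10–19=285, 20–29=909, 30–39=1583, 40+=1777
— Period 2 —
Births: 909 × 0.082 = 75 ; 1583 × 0.539 = 853 → 928
10–19: 1063 × 0.982 = 1044
20–29: 285 × 0.977 = 278
30–39: 909 × 0.965 = 877
40+: 1583 × 0.972 + 1777 × 0.46 = 1539 + 817 = 2356
Net migration: 0–9 + 72 → 1000; 40+ − 72 → 2284
Population now: 0–9=1000, 10–19=1044, 20–29=278, 30–39=877, 40+=2284
Total after period 2: 1000 + 1044 + 278 + 877 + 2284 = 5483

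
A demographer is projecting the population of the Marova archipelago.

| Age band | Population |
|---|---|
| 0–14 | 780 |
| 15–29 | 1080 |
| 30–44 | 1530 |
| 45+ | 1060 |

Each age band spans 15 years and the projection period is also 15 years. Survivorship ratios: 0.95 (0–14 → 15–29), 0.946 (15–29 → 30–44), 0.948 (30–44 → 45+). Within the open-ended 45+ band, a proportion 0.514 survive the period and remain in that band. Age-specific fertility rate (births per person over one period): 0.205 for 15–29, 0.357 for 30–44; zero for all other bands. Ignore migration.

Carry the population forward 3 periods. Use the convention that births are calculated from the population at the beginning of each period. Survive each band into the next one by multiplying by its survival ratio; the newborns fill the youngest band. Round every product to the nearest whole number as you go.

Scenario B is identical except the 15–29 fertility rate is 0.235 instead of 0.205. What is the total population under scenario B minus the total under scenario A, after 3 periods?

Numbering the groups 1..4 from youngest to oldest:
Period 1:
Births: 1080 * 0.205 = 221 ; 1530 * 0.357 = 546 — total 767
Group 2: 780 * 0.95 = 741
Group 3: 1080 * 0.946 = 1022
Group 4: 1530 * 0.948 + 1060 * 0.514 = 1450 + 545 = 1995
End of period: [767, 741, 1022, 1995]
Period 2:
Births: 741 * 0.205 = 152 ; 1022 * 0.357 = 365 — total 517
Group 2: 767 * 0.95 = 729
Group 3: 741 * 0.946 = 701
Group 4: 1022 * 0.948 + 1995 * 0.514 = 969 + 1025 = 1994
End of period: [517, 729, 701, 1994]
Period 3:
Births: 729 * 0.205 = 149 ; 701 * 0.357 = 250 — total 399
Group 2: 517 * 0.95 = 491
Group 3: 729 * 0.946 = 690
Group 4: 701 * 0.948 + 1994 * 0.514 = 665 + 1025 = 1690
End of period: [399, 491, 690, 1690]
Scenario A total after 3 periods: 3270
Scenario B projection —
Period 1:
Births: 1080 * 0.235 = 254 ; 1530 * 0.357 = 546 — total 800
Group 2: 780 * 0.95 = 741
Group 3: 1080 * 0.946 = 1022
Group 4: 1530 * 0.948 + 1060 * 0.514 = 1450 + 545 = 1995
End of period: [800, 741, 1022, 1995]
Period 2:
Births: 741 * 0.235 = 174 ; 1022 * 0.357 = 365 — total 539
Group 2: 800 * 0.95 = 760
Group 3: 741 * 0.946 = 701
Group 4: 1022 * 0.948 + 1995 * 0.514 = 969 + 1025 = 1994
End of period: [539, 760, 701, 1994]
Period 3:
Births: 760 * 0.235 = 179 ; 701 * 0.357 = 250 — total 429
Group 2: 539 * 0.95 = 512
Group 3: 760 * 0.946 = 719
Group 4: 701 * 0.948 + 1994 * 0.514 = 665 + 1025 = 1690
End of period: [429, 512, 719, 1690]
Scenario B total after 3 periods: 3350
Difference B − A = 3350 − 3270 = 80

80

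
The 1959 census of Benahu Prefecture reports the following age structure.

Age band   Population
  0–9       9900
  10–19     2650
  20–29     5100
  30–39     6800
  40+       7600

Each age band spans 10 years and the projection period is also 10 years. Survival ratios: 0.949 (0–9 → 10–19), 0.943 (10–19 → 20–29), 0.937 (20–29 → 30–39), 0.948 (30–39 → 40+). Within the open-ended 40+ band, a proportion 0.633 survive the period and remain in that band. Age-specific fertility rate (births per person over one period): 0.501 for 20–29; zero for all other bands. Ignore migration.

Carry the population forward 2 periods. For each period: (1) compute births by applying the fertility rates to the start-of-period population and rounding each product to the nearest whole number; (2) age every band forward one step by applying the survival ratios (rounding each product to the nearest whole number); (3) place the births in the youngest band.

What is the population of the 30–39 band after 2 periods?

2342

(Bands numbered youngest = 1 to oldest = 5.)
Period 1:
Births: 5100 * 0.501 = 2555
Band 2: 9900 * 0.949 = 9395
Band 3: 2650 * 0.943 = 2499
Band 4: 5100 * 0.937 = 4779
Band 5: 6800 * 0.948 + 7600 * 0.633 = 6446 + 4811 = 11257
Population now: 0–9=2555, 10–19=9395, 20–29=2499, 30–39=4779, 40+=11257
Period 2:
Births: 2499 * 0.501 = 1252
Band 2: 2555 * 0.949 = 2425
Band 3: 9395 * 0.943 = 8859
Band 4: 2499 * 0.937 = 2342
Band 5: 4779 * 0.948 + 11257 * 0.633 = 4530 + 7126 = 11656
Population now: 0–9=1252, 10–19=2425, 20–29=8859, 30–39=2342, 40+=11656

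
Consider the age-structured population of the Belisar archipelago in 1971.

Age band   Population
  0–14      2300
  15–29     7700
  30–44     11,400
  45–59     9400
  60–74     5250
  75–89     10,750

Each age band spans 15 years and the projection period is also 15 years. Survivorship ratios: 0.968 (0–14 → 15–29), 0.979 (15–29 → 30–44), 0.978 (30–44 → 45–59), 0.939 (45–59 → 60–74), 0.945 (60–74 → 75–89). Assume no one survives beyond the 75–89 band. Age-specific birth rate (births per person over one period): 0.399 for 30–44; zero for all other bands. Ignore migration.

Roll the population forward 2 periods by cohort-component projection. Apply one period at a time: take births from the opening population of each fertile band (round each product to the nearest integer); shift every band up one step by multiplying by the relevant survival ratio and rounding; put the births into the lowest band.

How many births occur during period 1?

Numbering the groups 1..6 from youngest to oldest:
Period 1.
Births: 11400 × 0.399 = 4549
Group 2: 2300 × 0.968 = 2226
Group 3: 7700 × 0.979 = 7538
Group 4: 11400 × 0.978 = 11149
Group 5: 9400 × 0.939 = 8827
Group 6: 5250 × 0.945 = 4961
Population now: 0–14=4549, 15–29=2226, 30–44=7538, 45–59=11149, 60–74=8827, 75–89=4961

4549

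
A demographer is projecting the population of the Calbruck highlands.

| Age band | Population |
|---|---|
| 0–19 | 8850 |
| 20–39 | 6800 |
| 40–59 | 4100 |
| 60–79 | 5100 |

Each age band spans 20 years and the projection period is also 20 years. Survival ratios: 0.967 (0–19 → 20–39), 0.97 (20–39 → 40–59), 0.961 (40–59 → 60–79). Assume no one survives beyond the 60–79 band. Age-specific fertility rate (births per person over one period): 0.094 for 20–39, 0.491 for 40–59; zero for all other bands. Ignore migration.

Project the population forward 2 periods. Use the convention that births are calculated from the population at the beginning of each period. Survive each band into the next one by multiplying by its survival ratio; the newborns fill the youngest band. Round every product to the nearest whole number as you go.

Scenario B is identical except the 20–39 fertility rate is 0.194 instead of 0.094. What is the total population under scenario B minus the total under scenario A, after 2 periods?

1514

Numbering the groups 1..4 from youngest to oldest:
— Period 1 —
Births: 6800 × 0.094 = 639 ; 4100 × 0.491 = 2013 → 2652
Group 2: 8850 × 0.967 = 8558
Group 3: 6800 × 0.97 = 6596
Group 4: 4100 × 0.961 = 3940
Giving 2652 / 8558 / 6596 / 3940.
— Period 2 —
Births: 8558 × 0.094 = 804 ; 6596 × 0.491 = 3239 → 4043
Group 2: 2652 × 0.967 = 2564
Group 3: 8558 × 0.97 = 8301
Group 4: 6596 × 0.961 = 6339
Giving 4043 / 2564 / 8301 / 6339.
Scenario A total after 2 periods: 21247
Scenario B projection —
— Period 1 —
Births: 6800 × 0.194 = 1319 ; 4100 × 0.491 = 2013 → 3332
Group 2: 8850 × 0.967 = 8558
Group 3: 6800 × 0.97 = 6596
Group 4: 4100 × 0.961 = 3940
Giving 3332 / 8558 / 6596 / 3940.
— Period 2 —
Births: 8558 × 0.194 = 1660 ; 6596 × 0.491 = 3239 → 4899
Group 2: 3332 × 0.967 = 3222
Group 3: 8558 × 0.97 = 8301
Group 4: 6596 × 0.961 = 6339
Giving 4899 / 3222 / 8301 / 6339.
Scenario B total after 2 periods: 22761
Difference B − A = 22761 − 21247 = 1514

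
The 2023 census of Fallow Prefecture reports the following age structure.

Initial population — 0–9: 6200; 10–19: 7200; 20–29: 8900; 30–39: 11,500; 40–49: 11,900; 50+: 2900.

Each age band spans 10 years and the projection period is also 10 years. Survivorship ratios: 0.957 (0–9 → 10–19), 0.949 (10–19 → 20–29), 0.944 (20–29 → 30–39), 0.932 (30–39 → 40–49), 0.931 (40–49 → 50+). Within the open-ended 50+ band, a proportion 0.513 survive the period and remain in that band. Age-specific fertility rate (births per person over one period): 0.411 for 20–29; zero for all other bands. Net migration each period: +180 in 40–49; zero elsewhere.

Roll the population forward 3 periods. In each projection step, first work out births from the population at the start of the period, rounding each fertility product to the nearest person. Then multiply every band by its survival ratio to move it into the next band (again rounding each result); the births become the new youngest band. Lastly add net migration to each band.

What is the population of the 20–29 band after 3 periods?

3322

(Groups numbered youngest = 1 to oldest = 6.)
Period 1:
Births: 8900 × 0.411 = 3658
Group 2: 6200 × 0.957 = 5933
Group 3: 7200 × 0.949 = 6833
Group 4: 8900 × 0.944 = 8402
Group 5: 11500 × 0.932 = 10718
Group 6: 11900 × 0.931 + 2900 × 0.513 = 11079 + 1488 = 12567
Net migration: Group 5 + 180 → 10898
Population now: 0–9=3658, 10–19=5933, 20–29=6833, 30–39=8402, 40–49=10898, 50+=12567
Period 2:
Births: 6833 × 0.411 = 2808
Group 2: 3658 × 0.957 = 3501
Group 3: 5933 × 0.949 = 5630
Group 4: 6833 × 0.944 = 6450
Group 5: 8402 × 0.932 = 7831
Group 6: 10898 × 0.931 + 12567 × 0.513 = 10146 + 6447 = 16593
Net migration: Group 5 + 180 → 8011
Population now: 0–9=2808, 10–19=3501, 20–29=5630, 30–39=6450, 40–49=8011, 50+=16593
Period 3:
Births: 5630 × 0.411 = 2314
Group 2: 2808 × 0.957 = 2687
Group 3: 3501 × 0.949 = 3322
Group 4: 5630 × 0.944 = 5315
Group 5: 6450 × 0.932 = 6011
Group 6: 8011 × 0.931 + 16593 × 0.513 = 7458 + 8512 = 15970
Net migration: Group 5 + 180 → 6191
Population now: 0–9=2314, 10–19=2687, 20–29=3322, 30–39=5315, 40–49=6191, 50+=15970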